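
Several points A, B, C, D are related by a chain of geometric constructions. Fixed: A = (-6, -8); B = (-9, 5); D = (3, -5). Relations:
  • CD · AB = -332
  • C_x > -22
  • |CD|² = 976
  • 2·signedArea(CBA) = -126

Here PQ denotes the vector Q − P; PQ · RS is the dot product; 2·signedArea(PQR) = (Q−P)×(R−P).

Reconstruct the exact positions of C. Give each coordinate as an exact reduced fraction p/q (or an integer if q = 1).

C = (-21, 15)

1. C_x = -21  [2·signedArea(CBA) = -126 ∩ CD · AB = -332]
2. C_y = 15  [2·signedArea(CBA) = -126 ∩ CD · AB = -332]
   → C = (-21, 15)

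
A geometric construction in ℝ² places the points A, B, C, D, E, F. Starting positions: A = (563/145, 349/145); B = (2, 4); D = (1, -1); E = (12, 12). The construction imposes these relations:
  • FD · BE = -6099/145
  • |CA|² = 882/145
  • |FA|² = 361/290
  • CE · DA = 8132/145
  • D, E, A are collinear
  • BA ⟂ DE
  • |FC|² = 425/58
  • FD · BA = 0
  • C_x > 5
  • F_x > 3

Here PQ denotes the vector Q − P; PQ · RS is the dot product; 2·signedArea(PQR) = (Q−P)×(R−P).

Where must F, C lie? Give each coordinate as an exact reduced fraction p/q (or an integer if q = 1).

1. F_x = 917/290  [FD · BA = 0 ∩ FD · BE = -6099/145]
2. F_y = 451/290  [FD · BA = 0 ∩ FD · BE = -6099/145]
   → F = (917/290, 451/290)
3. C_x = 836/145  [line -418/145·x + -494/145·y + 2812/145 = 0 ∩ |FC|² = 425/58]
4. C_y = 118/145  [line -418/145·x + -494/145·y + 2812/145 = 0 ∩ |FC|² = 425/58]
   → C = (836/145, 118/145)

C = (836/145, 118/145)
F = (917/290, 451/290)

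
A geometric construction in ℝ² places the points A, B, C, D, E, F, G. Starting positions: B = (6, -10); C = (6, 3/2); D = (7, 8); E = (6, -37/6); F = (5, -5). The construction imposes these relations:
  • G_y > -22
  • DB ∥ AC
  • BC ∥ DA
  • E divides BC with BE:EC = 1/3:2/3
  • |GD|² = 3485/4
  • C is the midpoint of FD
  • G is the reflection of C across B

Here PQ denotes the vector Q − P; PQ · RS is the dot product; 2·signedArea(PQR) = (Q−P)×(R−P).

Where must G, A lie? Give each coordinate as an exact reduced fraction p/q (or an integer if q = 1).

1. G_x = 6  [G is the reflection of C across B]
2. G_y = -43/2  [G is the reflection of C across B]
   → G = (6, -43/2)
3. A_x = 7  [DB ∥ AC ∩ BC ∥ DA]
4. A_y = 39/2  [DB ∥ AC ∩ BC ∥ DA]
   → A = (7, 39/2)

A = (7, 39/2)
G = (6, -43/2)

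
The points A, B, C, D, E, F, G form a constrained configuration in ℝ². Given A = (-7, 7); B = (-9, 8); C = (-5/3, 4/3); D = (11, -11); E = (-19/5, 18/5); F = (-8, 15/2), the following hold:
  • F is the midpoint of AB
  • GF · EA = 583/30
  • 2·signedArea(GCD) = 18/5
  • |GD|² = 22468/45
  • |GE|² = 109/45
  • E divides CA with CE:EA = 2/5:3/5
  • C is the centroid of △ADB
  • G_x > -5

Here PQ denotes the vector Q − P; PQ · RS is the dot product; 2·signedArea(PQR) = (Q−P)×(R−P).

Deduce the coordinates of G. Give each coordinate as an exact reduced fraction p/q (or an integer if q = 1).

1. G_x = -73/15  [2·signedArea(GCD) = 18/5 ∩ GF · EA = 583/30]
2. G_y = 71/15  [2·signedArea(GCD) = 18/5 ∩ GF · EA = 583/30]
   → G = (-73/15, 71/15)

G = (-73/15, 71/15)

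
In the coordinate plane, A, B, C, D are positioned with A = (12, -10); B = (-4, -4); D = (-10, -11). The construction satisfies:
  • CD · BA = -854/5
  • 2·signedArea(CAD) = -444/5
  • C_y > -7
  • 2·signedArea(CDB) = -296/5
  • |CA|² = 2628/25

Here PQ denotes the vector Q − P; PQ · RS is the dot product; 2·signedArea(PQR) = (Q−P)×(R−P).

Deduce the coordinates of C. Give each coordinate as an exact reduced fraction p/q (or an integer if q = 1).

1. C_x = 12/5  [2·signedArea(CDB) = -296/5 ∩ 2·signedArea(CAD) = -444/5]
2. C_y = -32/5  [2·signedArea(CDB) = -296/5 ∩ 2·signedArea(CAD) = -444/5]
   → C = (12/5, -32/5)

C = (12/5, -32/5)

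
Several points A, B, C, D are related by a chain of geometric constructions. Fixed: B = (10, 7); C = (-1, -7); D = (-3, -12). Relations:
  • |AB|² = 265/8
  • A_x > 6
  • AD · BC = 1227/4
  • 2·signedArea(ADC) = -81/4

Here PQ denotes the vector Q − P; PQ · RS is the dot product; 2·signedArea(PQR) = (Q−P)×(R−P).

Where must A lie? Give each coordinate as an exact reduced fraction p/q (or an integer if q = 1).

1. A_x = 27/4  [2·signedArea(ADC) = -81/4 ∩ AD · BC = 1227/4]
2. A_y = 9/4  [2·signedArea(ADC) = -81/4 ∩ AD · BC = 1227/4]
   → A = (27/4, 9/4)

A = (27/4, 9/4)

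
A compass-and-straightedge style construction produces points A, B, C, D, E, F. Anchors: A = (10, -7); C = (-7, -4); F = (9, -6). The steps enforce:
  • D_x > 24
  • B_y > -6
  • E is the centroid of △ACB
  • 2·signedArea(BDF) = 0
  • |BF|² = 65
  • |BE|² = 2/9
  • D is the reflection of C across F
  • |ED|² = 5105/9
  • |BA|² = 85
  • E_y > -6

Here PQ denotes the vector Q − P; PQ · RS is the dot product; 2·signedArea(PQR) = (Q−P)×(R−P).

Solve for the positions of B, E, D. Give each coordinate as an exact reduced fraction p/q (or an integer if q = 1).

1. D_x = 25  [D is the reflection of C across F]
2. D_y = -8  [D is the reflection of C across F]
   → D = (25, -8)
3. B_x = 1  [line -2·x + -16·y + -78 = 0 ∩ |BA|² = 85]
4. B_y = -5  [line -2·x + -16·y + -78 = 0 ∩ |BA|² = 85]
   → B = (1, -5)
5. E_x = 4/3  [E is the centroid of △ACB]
6. E_y = -16/3  [E is the centroid of △ACB]
   → E = (4/3, -16/3)

B = (1, -5)
D = (25, -8)
E = (4/3, -16/3)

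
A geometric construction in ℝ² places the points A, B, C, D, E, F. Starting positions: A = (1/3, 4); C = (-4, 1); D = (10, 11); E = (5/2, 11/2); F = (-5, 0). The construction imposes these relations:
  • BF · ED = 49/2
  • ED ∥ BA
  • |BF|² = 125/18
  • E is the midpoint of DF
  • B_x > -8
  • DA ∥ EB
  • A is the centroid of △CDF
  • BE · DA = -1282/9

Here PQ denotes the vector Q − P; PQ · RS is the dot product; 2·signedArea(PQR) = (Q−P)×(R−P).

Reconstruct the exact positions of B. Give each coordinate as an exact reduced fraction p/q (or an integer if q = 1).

B = (-43/6, -3/2)

1. B_x = -43/6  [ED ∥ BA ∩ DA ∥ EB]
2. B_y = -3/2  [ED ∥ BA ∩ DA ∥ EB]
   → B = (-43/6, -3/2)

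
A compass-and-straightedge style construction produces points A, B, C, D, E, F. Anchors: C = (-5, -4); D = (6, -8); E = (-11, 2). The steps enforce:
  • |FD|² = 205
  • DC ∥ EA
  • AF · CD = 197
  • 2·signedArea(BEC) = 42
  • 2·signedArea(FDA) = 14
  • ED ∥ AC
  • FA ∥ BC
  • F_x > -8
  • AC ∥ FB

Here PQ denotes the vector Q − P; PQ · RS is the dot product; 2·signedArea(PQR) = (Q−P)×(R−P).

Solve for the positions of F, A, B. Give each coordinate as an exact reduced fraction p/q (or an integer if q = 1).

1. A_x = -22  [ED ∥ AC ∩ DC ∥ EA]
2. A_y = 6  [ED ∥ AC ∩ DC ∥ EA]
   → A = (-22, 6)
3. F_x = -7  [2·signedArea(FDA) = 14 ∩ AF · CD = 197]
4. F_y = -2  [2·signedArea(FDA) = 14 ∩ AF · CD = 197]
   → F = (-7, -2)
5. B_x = 10  [FA ∥ BC ∩ AC ∥ FB]
6. B_y = -12  [FA ∥ BC ∩ AC ∥ FB]
   → B = (10, -12)

A = (-22, 6)
B = (10, -12)
F = (-7, -2)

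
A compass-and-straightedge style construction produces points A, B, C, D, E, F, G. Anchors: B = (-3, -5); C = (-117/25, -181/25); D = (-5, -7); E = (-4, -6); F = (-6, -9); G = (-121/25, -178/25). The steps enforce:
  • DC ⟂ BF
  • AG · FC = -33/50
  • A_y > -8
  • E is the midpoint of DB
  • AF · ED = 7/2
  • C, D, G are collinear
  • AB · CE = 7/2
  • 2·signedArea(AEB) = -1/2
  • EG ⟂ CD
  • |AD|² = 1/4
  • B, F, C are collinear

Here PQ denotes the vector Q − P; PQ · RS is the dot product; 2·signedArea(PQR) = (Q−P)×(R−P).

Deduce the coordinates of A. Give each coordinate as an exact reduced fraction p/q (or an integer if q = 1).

1. A_x = -9/2  [AG · FC = -33/50 ∩ 2·signedArea(AEB) = -1/2]
2. A_y = -7  [AG · FC = -33/50 ∩ 2·signedArea(AEB) = -1/2]
   → A = (-9/2, -7)

A = (-9/2, -7)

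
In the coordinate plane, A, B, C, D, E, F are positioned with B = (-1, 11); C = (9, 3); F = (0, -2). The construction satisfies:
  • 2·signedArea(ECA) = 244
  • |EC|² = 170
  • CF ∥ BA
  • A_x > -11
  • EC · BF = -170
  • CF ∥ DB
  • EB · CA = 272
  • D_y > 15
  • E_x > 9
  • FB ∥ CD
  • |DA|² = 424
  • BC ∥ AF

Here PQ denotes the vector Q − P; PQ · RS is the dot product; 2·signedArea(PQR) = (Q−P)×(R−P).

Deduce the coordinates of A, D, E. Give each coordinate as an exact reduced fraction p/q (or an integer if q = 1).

A = (-10, 6)
D = (8, 16)
E = (10, -10)

1. A_x = -10  [BC ∥ AF ∩ CF ∥ BA]
2. A_y = 6  [BC ∥ AF ∩ CF ∥ BA]
   → A = (-10, 6)
3. D_x = 8  [CF ∥ DB ∩ FB ∥ CD]
4. D_y = 16  [CF ∥ DB ∩ FB ∥ CD]
   → D = (8, 16)
5. E_x = 10  [2·signedArea(ECA) = 244 ∩ EB · CA = 272]
6. E_y = -10  [2·signedArea(ECA) = 244 ∩ EB · CA = 272]
   → E = (10, -10)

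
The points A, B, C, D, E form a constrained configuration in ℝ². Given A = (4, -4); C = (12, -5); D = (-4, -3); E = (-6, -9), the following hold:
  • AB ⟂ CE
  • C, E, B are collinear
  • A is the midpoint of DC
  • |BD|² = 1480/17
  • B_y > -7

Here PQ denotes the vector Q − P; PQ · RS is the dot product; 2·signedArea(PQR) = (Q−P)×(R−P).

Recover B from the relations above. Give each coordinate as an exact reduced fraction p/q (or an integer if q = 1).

B = (78/17, -113/17)

1. B_x = 78/17  [C, E, B are collinear ∩ AB ⟂ CE]
2. B_y = -113/17  [C, E, B are collinear ∩ AB ⟂ CE]
   → B = (78/17, -113/17)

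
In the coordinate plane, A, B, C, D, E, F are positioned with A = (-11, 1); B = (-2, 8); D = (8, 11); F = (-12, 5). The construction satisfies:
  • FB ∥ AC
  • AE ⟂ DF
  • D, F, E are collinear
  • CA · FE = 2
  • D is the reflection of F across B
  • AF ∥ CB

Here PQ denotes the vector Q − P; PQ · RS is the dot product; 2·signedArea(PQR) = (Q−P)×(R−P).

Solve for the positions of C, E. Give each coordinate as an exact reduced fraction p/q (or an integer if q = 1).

C = (-1, 4)
E = (-1328/109, 539/109)

1. C_x = -1  [AF ∥ CB ∩ FB ∥ AC]
2. C_y = 4  [AF ∥ CB ∩ FB ∥ AC]
   → C = (-1, 4)
3. E_x = -1328/109  [D, F, E are collinear ∩ AE ⟂ DF]
4. E_y = 539/109  [D, F, E are collinear ∩ AE ⟂ DF]
   → E = (-1328/109, 539/109)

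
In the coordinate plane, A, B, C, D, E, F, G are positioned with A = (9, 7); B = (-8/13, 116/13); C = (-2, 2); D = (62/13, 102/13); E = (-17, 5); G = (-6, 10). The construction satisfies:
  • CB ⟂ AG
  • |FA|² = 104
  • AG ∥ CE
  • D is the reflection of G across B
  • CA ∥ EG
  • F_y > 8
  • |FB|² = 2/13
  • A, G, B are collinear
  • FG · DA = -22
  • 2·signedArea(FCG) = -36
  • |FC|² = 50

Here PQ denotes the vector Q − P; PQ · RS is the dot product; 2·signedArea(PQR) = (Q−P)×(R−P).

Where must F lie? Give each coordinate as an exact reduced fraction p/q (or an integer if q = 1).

F = (-1, 9)

1. F_x = -1  [2·signedArea(FCG) = -36 ∩ FG · DA = -22]
2. F_y = 9  [2·signedArea(FCG) = -36 ∩ FG · DA = -22]
   → F = (-1, 9)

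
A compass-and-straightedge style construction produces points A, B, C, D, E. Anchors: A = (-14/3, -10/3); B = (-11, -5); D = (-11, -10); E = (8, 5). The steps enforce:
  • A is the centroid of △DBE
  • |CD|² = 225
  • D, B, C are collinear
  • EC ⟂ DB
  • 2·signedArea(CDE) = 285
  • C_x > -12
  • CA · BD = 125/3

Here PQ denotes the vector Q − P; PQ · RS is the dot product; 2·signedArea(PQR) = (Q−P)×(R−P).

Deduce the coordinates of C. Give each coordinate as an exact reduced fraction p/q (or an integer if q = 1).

1. C_x = -11  [D, B, C are collinear ∩ EC ⟂ DB]
2. C_y = 5  [D, B, C are collinear ∩ EC ⟂ DB]
   → C = (-11, 5)

C = (-11, 5)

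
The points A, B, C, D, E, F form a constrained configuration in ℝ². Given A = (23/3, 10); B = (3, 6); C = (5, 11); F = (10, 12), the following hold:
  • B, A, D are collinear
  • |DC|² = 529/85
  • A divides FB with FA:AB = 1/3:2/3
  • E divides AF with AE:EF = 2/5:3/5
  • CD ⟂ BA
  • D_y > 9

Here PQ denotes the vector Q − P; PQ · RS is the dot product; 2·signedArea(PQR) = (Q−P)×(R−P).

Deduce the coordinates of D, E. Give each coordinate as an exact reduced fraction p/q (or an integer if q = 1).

D = (563/85, 774/85)
E = (43/5, 54/5)

1. D_x = 563/85  [B, A, D are collinear ∩ CD ⟂ BA]
2. D_y = 774/85  [B, A, D are collinear ∩ CD ⟂ BA]
   → D = (563/85, 774/85)
3. E_x = 43/5  [E divides AF with AE:EF = 2/5:3/5]
4. E_y = 54/5  [E divides AF with AE:EF = 2/5:3/5]
   → E = (43/5, 54/5)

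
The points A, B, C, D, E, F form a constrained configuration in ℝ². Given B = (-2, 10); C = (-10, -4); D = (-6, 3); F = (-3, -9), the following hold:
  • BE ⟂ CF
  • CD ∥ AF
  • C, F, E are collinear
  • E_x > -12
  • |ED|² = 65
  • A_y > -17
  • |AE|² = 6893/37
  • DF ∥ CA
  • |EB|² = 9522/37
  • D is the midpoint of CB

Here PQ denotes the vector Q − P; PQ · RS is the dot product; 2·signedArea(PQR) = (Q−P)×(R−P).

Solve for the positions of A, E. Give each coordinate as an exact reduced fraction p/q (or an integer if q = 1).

1. A_x = -7  [CD ∥ AF ∩ DF ∥ CA]
2. A_y = -16  [CD ∥ AF ∩ DF ∥ CA]
   → A = (-7, -16)
3. E_x = -419/37  [C, F, E are collinear ∩ BE ⟂ CF]
4. E_y = -113/37  [C, F, E are collinear ∩ BE ⟂ CF]
   → E = (-419/37, -113/37)

A = (-7, -16)
E = (-419/37, -113/37)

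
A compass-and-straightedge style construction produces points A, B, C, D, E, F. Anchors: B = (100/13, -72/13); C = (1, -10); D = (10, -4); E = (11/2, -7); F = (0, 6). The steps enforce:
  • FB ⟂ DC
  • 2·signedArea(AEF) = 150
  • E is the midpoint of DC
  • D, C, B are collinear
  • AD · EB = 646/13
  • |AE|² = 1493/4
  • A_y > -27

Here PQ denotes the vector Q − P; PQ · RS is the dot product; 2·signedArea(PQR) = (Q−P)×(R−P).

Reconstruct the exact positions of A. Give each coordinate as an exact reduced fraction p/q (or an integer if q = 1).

A = (2, -26)

1. A_x = 2  [2·signedArea(AEF) = 150 ∩ AD · EB = 646/13]
2. A_y = -26  [2·signedArea(AEF) = 150 ∩ AD · EB = 646/13]
   → A = (2, -26)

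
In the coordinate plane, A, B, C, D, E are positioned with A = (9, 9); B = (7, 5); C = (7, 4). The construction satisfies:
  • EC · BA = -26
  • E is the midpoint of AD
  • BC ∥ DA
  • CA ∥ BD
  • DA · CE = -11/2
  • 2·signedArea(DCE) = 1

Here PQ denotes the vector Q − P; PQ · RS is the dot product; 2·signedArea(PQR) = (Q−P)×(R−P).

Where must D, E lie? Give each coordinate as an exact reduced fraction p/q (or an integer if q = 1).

D = (9, 10)
E = (9, 19/2)

1. D_x = 9  [BC ∥ DA ∩ CA ∥ BD]
2. D_y = 10  [BC ∥ DA ∩ CA ∥ BD]
   → D = (9, 10)
3. E_x = 9  [E is the midpoint of AD]
4. E_y = 19/2  [E is the midpoint of AD]
   → E = (9, 19/2)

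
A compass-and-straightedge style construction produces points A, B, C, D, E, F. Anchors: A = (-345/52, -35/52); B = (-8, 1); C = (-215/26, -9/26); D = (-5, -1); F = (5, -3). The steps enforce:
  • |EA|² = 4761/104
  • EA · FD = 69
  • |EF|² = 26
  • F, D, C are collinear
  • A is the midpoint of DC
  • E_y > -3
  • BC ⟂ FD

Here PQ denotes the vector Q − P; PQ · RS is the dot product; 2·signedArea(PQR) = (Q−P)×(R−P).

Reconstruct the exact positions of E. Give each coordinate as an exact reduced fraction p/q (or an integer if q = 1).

1. E_x = 0  [line 10·x + -2·y + -4 = 0 ∩ |EF|² = 26]
2. E_y = -2  [line 10·x + -2·y + -4 = 0 ∩ |EF|² = 26]
   → E = (0, -2)

E = (0, -2)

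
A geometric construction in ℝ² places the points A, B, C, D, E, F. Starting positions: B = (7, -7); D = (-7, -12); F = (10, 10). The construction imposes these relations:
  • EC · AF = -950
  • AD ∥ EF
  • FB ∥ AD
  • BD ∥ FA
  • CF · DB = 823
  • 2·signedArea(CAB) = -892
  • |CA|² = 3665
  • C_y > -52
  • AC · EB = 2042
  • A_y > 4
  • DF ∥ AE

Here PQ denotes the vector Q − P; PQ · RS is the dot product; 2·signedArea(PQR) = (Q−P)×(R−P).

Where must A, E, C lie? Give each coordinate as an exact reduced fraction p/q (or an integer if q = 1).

A = (-4, 5)
C = (-27, -51)
E = (13, 27)

1. A_x = -4  [FB ∥ AD ∩ BD ∥ FA]
2. A_y = 5  [FB ∥ AD ∩ BD ∥ FA]
   → A = (-4, 5)
3. E_x = 13  [AD ∥ EF ∩ DF ∥ AE]
4. E_y = 27  [AD ∥ EF ∩ DF ∥ AE]
   → E = (13, 27)
5. C_x = -27  [CF · DB = 823 ∩ 2·signedArea(CAB) = -892]
6. C_y = -51  [CF · DB = 823 ∩ 2·signedArea(CAB) = -892]
   → C = (-27, -51)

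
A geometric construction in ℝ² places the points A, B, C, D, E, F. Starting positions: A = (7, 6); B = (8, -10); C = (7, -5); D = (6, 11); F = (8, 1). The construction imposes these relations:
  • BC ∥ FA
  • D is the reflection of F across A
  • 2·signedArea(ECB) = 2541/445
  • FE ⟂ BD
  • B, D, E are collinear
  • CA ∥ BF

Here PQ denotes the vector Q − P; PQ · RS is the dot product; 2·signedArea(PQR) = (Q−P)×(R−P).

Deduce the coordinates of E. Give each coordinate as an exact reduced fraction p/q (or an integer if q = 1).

E = (3098/445, 401/445)

1. E_x = 3098/445  [B, D, E are collinear ∩ FE ⟂ BD]
2. E_y = 401/445  [B, D, E are collinear ∩ FE ⟂ BD]
   → E = (3098/445, 401/445)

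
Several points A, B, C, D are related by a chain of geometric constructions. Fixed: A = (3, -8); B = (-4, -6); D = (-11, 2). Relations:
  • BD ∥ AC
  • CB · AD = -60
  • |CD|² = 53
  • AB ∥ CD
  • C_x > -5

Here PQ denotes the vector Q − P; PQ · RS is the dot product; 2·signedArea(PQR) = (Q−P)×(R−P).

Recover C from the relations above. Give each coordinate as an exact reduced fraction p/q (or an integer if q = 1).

C = (-4, 0)

1. C_x = -4  [AB ∥ CD ∩ BD ∥ AC]
2. C_y = 0  [AB ∥ CD ∩ BD ∥ AC]
   → C = (-4, 0)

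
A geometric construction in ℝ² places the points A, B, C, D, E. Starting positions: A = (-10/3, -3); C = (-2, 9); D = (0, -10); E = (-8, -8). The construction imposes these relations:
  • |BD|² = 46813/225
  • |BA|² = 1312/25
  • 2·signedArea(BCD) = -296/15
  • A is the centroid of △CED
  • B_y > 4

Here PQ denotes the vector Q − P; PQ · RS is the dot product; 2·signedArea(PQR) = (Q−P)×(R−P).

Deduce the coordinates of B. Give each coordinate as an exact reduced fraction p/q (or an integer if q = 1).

1. B_x = -38/15  [line 19·x + 2·y + 596/15 = 0 ∩ |BA|² = 1312/25]
2. B_y = 21/5  [line 19·x + 2·y + 596/15 = 0 ∩ |BA|² = 1312/25]
   → B = (-38/15, 21/5)

B = (-38/15, 21/5)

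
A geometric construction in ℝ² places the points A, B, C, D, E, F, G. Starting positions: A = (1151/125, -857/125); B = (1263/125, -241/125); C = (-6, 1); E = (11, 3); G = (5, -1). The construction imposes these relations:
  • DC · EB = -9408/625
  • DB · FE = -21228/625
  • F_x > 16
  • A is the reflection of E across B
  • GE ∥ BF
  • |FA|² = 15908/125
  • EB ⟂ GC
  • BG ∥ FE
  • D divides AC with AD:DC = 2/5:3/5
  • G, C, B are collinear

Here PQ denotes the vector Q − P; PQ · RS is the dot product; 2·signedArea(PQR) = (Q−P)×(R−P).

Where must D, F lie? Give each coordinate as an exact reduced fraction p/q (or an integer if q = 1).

D = (1953/625, -2321/625)
F = (2013/125, 259/125)

1. D_x = 1953/625  [D divides AC with AD:DC = 2/5:3/5]
2. D_y = -2321/625  [D divides AC with AD:DC = 2/5:3/5]
   → D = (1953/625, -2321/625)
3. F_x = 2013/125  [BG ∥ FE ∩ GE ∥ BF]
4. F_y = 259/125  [BG ∥ FE ∩ GE ∥ BF]
   → F = (2013/125, 259/125)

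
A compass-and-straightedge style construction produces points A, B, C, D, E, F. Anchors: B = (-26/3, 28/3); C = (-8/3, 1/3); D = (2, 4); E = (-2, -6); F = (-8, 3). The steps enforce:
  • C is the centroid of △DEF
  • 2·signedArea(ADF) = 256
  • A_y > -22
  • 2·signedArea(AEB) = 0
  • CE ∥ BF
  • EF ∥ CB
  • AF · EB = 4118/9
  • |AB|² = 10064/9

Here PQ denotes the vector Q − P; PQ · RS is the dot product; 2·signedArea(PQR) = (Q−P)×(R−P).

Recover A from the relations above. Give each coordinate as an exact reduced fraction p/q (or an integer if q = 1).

1. A_x = 14/3  [2·signedArea(AEB) = 0 ∩ 2·signedArea(ADF) = 256]
2. A_y = -64/3  [2·signedArea(AEB) = 0 ∩ 2·signedArea(ADF) = 256]
   → A = (14/3, -64/3)

A = (14/3, -64/3)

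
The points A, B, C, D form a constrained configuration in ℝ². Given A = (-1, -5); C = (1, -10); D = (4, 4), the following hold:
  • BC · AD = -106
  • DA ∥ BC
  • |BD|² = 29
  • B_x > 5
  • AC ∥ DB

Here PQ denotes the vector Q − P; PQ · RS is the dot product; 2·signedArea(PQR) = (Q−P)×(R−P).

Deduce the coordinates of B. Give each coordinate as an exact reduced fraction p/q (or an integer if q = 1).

B = (6, -1)

1. B_x = 6  [DA ∥ BC ∩ AC ∥ DB]
2. B_y = -1  [DA ∥ BC ∩ AC ∥ DB]
   → B = (6, -1)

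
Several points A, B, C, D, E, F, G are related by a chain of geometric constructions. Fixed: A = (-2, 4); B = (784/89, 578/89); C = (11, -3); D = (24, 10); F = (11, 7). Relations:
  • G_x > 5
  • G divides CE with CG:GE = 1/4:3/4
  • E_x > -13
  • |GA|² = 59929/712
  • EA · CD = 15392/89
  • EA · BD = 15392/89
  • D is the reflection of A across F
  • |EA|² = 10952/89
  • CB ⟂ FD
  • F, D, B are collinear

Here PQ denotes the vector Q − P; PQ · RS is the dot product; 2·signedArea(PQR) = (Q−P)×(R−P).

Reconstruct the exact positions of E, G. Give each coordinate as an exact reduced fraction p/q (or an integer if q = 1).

E = (-1140/89, 134/89)
G = (1797/356, -667/356)

1. E_x = -1140/89  [EA · BD = 15392/89 ∩ EA · CD = 15392/89]
2. E_y = 134/89  [EA · BD = 15392/89 ∩ EA · CD = 15392/89]
   → E = (-1140/89, 134/89)
3. G_x = 1797/356  [G divides CE with CG:GE = 1/4:3/4]
4. G_y = -667/356  [G divides CE with CG:GE = 1/4:3/4]
   → G = (1797/356, -667/356)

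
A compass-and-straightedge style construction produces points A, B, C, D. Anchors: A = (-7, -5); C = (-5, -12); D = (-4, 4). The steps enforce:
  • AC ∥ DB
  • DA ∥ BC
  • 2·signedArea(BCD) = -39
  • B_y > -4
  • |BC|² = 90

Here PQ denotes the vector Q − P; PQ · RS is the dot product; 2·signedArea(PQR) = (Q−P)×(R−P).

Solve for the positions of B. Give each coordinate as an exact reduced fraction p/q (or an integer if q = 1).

1. B_x = -2  [DA ∥ BC ∩ AC ∥ DB]
2. B_y = -3  [DA ∥ BC ∩ AC ∥ DB]
   → B = (-2, -3)

B = (-2, -3)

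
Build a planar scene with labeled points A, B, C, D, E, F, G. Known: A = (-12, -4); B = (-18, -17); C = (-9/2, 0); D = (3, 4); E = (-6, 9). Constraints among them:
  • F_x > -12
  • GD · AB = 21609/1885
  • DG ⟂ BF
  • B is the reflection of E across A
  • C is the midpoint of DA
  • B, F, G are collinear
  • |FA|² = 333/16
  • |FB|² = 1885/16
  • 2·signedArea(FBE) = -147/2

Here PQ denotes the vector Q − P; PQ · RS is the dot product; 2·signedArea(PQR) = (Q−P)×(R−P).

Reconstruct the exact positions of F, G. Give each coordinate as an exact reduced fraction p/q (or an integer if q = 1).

F = (-45/4, -17/2)
G = (657/1885, 11509/1885)

1. F_x = -45/4  [line -26·x + 12·y + -381/2 = 0 ∩ |FB|² = 1885/16]
2. F_y = -17/2  [line -26·x + 12·y + -381/2 = 0 ∩ |FB|² = 1885/16]
   → F = (-45/4, -17/2)
3. G_x = 657/1885  [B, F, G are collinear ∩ DG ⟂ BF]
4. G_y = 11509/1885  [B, F, G are collinear ∩ DG ⟂ BF]
   → G = (657/1885, 11509/1885)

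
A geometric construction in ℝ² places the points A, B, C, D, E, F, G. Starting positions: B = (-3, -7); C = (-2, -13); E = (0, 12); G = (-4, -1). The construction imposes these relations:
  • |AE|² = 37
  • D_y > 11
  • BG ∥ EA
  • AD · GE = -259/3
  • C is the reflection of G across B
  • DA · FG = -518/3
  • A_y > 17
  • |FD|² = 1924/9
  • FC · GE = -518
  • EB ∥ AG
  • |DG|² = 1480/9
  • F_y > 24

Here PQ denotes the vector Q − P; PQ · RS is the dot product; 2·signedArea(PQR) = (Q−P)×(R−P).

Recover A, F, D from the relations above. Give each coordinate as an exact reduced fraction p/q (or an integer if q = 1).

1. A_x = -1  [EB ∥ AG ∩ BG ∥ EA]
2. A_y = 18  [EB ∥ AG ∩ BG ∥ EA]
   → A = (-1, 18)
3. D_x = -2  [line 4·x + 13·y + -431/3 = 0 ∩ |DG|² = 1480/9]
4. D_y = 35/3  [line 4·x + 13·y + -431/3 = 0 ∩ |DG|² = 1480/9]
   → D = (-2, 35/3)
5. F_x = 4  [FC · GE = -518 ∩ DA · FG = -518/3]
6. F_y = 25  [FC · GE = -518 ∩ DA · FG = -518/3]
   → F = (4, 25)

A = (-1, 18)
D = (-2, 35/3)
F = (4, 25)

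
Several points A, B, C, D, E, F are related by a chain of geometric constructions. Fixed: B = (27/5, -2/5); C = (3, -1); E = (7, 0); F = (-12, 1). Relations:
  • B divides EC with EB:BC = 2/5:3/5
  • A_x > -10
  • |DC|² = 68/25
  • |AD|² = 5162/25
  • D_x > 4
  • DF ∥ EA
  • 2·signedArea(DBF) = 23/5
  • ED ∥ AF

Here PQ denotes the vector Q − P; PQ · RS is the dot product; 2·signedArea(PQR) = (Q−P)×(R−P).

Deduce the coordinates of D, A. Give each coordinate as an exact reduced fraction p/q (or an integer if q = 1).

1. D_x = 23/5  [line -7/5·x + -87/5·y + -4 = 0 ∩ |DC|² = 68/25]
2. D_y = -3/5  [line -7/5·x + -87/5·y + -4 = 0 ∩ |DC|² = 68/25]
   → D = (23/5, -3/5)
3. A_x = -48/5  [ED ∥ AF ∩ DF ∥ EA]
4. A_y = 8/5  [ED ∥ AF ∩ DF ∥ EA]
   → A = (-48/5, 8/5)

A = (-48/5, 8/5)
D = (23/5, -3/5)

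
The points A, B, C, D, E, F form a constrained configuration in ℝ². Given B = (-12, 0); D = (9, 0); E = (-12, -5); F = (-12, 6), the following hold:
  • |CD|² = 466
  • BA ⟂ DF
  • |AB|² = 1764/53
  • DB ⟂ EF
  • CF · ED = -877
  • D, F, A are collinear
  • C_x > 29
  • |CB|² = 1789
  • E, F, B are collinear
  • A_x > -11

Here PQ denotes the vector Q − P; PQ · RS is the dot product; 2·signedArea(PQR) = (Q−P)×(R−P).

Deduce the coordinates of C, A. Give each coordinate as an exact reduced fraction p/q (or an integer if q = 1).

1. C_x = 30  [line -21·x + -5·y + 655 = 0 ∩ |CB|² = 1789]
2. C_y = 5  [line -21·x + -5·y + 655 = 0 ∩ |CB|² = 1789]
   → C = (30, 5)
3. A_x = -552/53  [D, F, A are collinear ∩ BA ⟂ DF]
4. A_y = 294/53  [D, F, A are collinear ∩ BA ⟂ DF]
   → A = (-552/53, 294/53)

A = (-552/53, 294/53)
C = (30, 5)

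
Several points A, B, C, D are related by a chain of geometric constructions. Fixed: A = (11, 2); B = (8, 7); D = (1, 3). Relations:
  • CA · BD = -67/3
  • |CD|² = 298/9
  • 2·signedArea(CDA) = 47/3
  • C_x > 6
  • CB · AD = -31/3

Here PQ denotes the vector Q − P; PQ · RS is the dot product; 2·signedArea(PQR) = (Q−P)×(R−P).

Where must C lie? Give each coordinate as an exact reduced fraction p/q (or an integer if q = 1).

1. C_x = 20/3  [2·signedArea(CDA) = 47/3 ∩ CA · BD = -67/3]
2. C_y = 4  [2·signedArea(CDA) = 47/3 ∩ CA · BD = -67/3]
   → C = (20/3, 4)

C = (20/3, 4)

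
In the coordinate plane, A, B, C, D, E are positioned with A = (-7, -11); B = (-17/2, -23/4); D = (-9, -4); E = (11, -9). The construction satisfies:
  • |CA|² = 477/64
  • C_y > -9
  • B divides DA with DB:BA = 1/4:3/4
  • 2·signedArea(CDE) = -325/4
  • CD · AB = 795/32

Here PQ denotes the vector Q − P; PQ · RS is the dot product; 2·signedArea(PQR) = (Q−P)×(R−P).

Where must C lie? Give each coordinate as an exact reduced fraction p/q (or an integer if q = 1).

C = (-31/4, -67/8)

1. C_x = -31/4  [2·signedArea(CDE) = -325/4 ∩ CD · AB = 795/32]
2. C_y = -67/8  [2·signedArea(CDE) = -325/4 ∩ CD · AB = 795/32]
   → C = (-31/4, -67/8)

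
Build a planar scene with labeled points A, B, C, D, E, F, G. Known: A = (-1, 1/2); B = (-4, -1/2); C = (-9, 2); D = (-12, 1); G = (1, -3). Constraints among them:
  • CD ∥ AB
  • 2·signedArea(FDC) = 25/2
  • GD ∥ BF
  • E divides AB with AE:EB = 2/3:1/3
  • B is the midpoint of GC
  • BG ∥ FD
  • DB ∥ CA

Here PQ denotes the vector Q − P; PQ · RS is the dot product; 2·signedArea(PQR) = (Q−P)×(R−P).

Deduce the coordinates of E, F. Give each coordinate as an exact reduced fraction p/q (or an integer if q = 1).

E = (-3, -1/6)
F = (-17, 7/2)

1. E_x = -3  [E divides AB with AE:EB = 2/3:1/3]
2. E_y = -1/6  [E divides AB with AE:EB = 2/3:1/3]
   → E = (-3, -1/6)
3. F_x = -17  [BG ∥ FD ∩ GD ∥ BF]
4. F_y = 7/2  [BG ∥ FD ∩ GD ∥ BF]
   → F = (-17, 7/2)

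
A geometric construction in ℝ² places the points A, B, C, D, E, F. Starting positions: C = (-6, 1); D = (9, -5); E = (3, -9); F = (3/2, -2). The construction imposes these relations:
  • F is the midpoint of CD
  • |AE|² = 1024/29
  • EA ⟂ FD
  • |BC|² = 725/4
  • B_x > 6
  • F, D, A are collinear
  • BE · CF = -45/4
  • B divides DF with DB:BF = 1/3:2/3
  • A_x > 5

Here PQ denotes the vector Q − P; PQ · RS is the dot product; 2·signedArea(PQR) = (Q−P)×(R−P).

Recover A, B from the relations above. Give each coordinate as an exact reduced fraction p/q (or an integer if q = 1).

1. A_x = 151/29  [F, D, A are collinear ∩ EA ⟂ FD]
2. A_y = -101/29  [F, D, A are collinear ∩ EA ⟂ FD]
   → A = (151/29, -101/29)
3. B_x = 13/2  [B divides DF with DB:BF = 1/3:2/3]
4. B_y = -4  [B divides DF with DB:BF = 1/3:2/3]
   → B = (13/2, -4)

A = (151/29, -101/29)
B = (13/2, -4)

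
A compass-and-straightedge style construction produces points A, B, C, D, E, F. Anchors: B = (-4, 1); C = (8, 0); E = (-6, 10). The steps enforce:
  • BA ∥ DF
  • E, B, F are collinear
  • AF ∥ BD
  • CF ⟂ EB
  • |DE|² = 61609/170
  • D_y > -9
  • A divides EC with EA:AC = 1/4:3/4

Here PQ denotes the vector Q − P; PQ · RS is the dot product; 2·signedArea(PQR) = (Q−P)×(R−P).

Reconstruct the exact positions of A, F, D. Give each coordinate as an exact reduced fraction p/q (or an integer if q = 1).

1. A_x = -5/2  [A divides EC with EA:AC = 1/4:3/4]
2. A_y = 15/2  [A divides EC with EA:AC = 1/4:3/4]
   → A = (-5/2, 15/2)
3. F_x = -274/85  [E, B, F are collinear ∩ CF ⟂ EB]
4. F_y = -212/85  [E, B, F are collinear ∩ CF ⟂ EB]
   → F = (-274/85, -212/85)
5. D_x = -803/170  [BA ∥ DF ∩ AF ∥ BD]
6. D_y = -1529/170  [BA ∥ DF ∩ AF ∥ BD]
   → D = (-803/170, -1529/170)

A = (-5/2, 15/2)
D = (-803/170, -1529/170)
F = (-274/85, -212/85)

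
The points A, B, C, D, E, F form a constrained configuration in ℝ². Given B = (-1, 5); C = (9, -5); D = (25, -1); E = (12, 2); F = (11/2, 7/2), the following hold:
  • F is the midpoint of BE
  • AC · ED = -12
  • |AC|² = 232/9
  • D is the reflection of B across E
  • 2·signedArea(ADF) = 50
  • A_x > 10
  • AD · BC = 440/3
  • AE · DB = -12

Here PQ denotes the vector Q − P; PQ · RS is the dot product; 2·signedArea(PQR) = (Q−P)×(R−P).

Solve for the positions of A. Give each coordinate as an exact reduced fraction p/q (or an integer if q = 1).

A = (11, -1/3)

1. A_x = 11  [AE · DB = -12 ∩ 2·signedArea(ADF) = 50]
2. A_y = -1/3  [AE · DB = -12 ∩ 2·signedArea(ADF) = 50]
   → A = (11, -1/3)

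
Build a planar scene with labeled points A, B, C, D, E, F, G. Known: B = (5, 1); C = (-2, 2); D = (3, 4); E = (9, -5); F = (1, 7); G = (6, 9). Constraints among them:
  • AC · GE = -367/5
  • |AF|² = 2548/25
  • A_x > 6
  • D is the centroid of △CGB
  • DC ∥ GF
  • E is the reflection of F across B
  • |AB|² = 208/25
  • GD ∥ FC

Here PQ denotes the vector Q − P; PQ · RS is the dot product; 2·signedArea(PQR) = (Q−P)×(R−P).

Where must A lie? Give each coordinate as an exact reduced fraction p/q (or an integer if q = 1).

1. A_x = 33/5  [line -3·x + 14·y + 197/5 = 0 ∩ |AF|² = 2548/25]
2. A_y = -7/5  [line -3·x + 14·y + 197/5 = 0 ∩ |AF|² = 2548/25]
   → A = (33/5, -7/5)

A = (33/5, -7/5)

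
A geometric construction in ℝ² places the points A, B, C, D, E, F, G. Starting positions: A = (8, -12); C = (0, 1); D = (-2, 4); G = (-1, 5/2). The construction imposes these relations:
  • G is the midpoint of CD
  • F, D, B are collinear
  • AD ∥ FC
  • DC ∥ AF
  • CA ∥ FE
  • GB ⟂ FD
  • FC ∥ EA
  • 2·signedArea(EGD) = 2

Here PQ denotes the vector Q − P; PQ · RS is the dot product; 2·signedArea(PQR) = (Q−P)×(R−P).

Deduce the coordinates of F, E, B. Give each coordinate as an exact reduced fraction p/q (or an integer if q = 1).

1. F_x = 10  [AD ∥ FC ∩ DC ∥ AF]
2. F_y = -15  [AD ∥ FC ∩ DC ∥ AF]
   → F = (10, -15)
3. E_x = 18  [FC ∥ EA ∩ CA ∥ FE]
4. E_y = -28  [FC ∥ EA ∩ CA ∥ FE]
   → E = (18, -28)
5. B_x = -524/505  [F, D, B are collinear ∩ GB ⟂ FD]
6. B_y = 2501/1010  [F, D, B are collinear ∩ GB ⟂ FD]
   → B = (-524/505, 2501/1010)

B = (-524/505, 2501/1010)
E = (18, -28)
F = (10, -15)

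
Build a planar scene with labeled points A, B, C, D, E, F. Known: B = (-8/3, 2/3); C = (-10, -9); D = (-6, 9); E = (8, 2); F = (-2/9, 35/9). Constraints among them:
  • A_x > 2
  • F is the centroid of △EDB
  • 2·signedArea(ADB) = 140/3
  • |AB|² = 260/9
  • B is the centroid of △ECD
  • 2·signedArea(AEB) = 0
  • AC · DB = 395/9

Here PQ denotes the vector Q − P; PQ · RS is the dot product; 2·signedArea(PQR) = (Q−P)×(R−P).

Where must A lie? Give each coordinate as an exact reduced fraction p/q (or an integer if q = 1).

1. A_x = 8/3  [2·signedArea(AEB) = 0 ∩ 2·signedArea(ADB) = 140/3]
2. A_y = 4/3  [2·signedArea(AEB) = 0 ∩ 2·signedArea(ADB) = 140/3]
   → A = (8/3, 4/3)

A = (8/3, 4/3)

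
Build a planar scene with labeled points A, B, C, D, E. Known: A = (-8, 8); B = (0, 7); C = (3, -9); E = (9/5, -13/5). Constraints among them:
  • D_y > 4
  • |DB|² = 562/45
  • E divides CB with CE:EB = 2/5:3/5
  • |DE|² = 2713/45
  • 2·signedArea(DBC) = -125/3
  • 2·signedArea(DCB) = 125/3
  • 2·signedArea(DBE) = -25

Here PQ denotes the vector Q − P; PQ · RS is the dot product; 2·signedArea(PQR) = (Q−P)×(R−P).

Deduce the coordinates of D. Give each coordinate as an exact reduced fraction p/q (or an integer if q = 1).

1. D_x = -31/15  [line -16·x + -3·y + -62/3 = 0 ∩ |DE|² = 2713/45]
2. D_y = 62/15  [line -16·x + -3·y + -62/3 = 0 ∩ |DE|² = 2713/45]
   → D = (-31/15, 62/15)

D = (-31/15, 62/15)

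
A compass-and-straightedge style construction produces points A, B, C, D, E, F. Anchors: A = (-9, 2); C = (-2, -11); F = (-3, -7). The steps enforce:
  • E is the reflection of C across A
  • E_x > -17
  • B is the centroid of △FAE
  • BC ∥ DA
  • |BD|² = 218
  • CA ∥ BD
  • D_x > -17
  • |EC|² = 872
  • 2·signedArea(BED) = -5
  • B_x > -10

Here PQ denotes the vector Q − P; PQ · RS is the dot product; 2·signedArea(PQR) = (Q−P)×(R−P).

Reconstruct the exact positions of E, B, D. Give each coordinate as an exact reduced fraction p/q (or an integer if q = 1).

B = (-28/3, 10/3)
D = (-49/3, 49/3)
E = (-16, 15)

1. E_x = -16  [E is the reflection of C across A]
2. E_y = 15  [E is the reflection of C across A]
   → E = (-16, 15)
3. B_x = -28/3  [B is the centroid of △FAE]
4. B_y = 10/3  [B is the centroid of △FAE]
   → B = (-28/3, 10/3)
5. D_x = -49/3  [BC ∥ DA ∩ CA ∥ BD]
6. D_y = 49/3  [BC ∥ DA ∩ CA ∥ BD]
   → D = (-49/3, 49/3)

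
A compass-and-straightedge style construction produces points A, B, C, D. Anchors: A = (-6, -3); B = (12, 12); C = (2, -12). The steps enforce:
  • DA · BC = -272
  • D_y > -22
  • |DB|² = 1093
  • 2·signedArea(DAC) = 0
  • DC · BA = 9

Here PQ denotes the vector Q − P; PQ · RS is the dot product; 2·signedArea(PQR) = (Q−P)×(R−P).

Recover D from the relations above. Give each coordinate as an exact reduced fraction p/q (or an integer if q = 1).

D = (10, -21)

1. D_x = 10  [2·signedArea(DAC) = 0 ∩ DA · BC = -272]
2. D_y = -21  [2·signedArea(DAC) = 0 ∩ DA · BC = -272]
   → D = (10, -21)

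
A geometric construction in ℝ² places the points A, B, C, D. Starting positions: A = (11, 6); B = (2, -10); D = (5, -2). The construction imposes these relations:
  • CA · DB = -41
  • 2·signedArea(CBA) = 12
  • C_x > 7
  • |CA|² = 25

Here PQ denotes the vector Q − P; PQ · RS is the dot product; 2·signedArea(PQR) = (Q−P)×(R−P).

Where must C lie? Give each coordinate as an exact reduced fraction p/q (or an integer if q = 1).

1. C_x = 8  [2·signedArea(CBA) = 12 ∩ CA · DB = -41]
2. C_y = 2  [2·signedArea(CBA) = 12 ∩ CA · DB = -41]
   → C = (8, 2)

C = (8, 2)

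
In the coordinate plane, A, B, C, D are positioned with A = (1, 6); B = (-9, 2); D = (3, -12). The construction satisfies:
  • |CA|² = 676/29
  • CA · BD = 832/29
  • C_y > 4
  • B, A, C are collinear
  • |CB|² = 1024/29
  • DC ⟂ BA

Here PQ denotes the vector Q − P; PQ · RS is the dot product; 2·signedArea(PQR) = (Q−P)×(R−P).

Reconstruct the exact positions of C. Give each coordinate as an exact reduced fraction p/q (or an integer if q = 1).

C = (-101/29, 122/29)

1. C_x = -101/29  [B, A, C are collinear ∩ DC ⟂ BA]
2. C_y = 122/29  [B, A, C are collinear ∩ DC ⟂ BA]
   → C = (-101/29, 122/29)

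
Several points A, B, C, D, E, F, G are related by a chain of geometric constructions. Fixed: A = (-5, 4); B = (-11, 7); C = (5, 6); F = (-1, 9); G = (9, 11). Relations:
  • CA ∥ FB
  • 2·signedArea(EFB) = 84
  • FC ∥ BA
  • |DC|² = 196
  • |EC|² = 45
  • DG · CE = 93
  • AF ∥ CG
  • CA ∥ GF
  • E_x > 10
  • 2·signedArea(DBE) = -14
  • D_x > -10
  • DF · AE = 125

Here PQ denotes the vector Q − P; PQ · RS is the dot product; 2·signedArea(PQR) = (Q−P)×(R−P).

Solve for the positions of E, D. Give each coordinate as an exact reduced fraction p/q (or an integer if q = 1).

D = (-9, 6)
E = (11, 3)

1. E_x = 11  [line 2·x + -10·y + 8 = 0 ∩ |EC|² = 45]
2. E_y = 3  [line 2·x + -10·y + 8 = 0 ∩ |EC|² = 45]
   → E = (11, 3)
3. D_x = -9  [2·signedArea(DBE) = -14 ∩ DG · CE = 93]
4. D_y = 6  [2·signedArea(DBE) = -14 ∩ DG · CE = 93]
   → D = (-9, 6)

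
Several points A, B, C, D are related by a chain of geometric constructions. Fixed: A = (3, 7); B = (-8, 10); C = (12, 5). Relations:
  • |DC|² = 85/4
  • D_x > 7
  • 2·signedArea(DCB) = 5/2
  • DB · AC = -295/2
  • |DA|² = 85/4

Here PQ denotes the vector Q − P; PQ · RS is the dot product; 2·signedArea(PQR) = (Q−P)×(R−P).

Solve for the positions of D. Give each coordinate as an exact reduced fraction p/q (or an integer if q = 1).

1. D_x = 15/2  [2·signedArea(DCB) = 5/2 ∩ DB · AC = -295/2]
2. D_y = 6  [2·signedArea(DCB) = 5/2 ∩ DB · AC = -295/2]
   → D = (15/2, 6)

D = (15/2, 6)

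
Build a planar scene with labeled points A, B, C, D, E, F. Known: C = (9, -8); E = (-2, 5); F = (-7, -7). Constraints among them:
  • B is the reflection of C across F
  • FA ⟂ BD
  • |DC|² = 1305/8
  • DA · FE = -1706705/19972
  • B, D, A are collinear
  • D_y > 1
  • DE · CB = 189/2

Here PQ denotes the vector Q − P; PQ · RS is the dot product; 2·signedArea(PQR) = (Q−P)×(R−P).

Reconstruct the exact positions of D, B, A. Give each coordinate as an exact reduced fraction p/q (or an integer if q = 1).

1. B_x = -23  [B is the reflection of C across F]
2. B_y = -6  [B is the reflection of C across F]
   → B = (-23, -6)
3. D_x = 3/4  [line 32·x + -2·y + -41/2 = 0 ∩ |DC|² = 1305/8]
4. D_y = 7/4  [line 32·x + -2·y + -41/2 = 0 ∩ |DC|² = 1305/8]
   → D = (3/4, 7/4)
5. A_x = -88223/9986  [DA · FE = -1706705/19972 ∩ B, D, A are collinear]
6. A_y = -13757/9986  [DA · FE = -1706705/19972 ∩ B, D, A are collinear]
   → A = (-88223/9986, -13757/9986)

A = (-88223/9986, -13757/9986)
B = (-23, -6)
D = (3/4, 7/4)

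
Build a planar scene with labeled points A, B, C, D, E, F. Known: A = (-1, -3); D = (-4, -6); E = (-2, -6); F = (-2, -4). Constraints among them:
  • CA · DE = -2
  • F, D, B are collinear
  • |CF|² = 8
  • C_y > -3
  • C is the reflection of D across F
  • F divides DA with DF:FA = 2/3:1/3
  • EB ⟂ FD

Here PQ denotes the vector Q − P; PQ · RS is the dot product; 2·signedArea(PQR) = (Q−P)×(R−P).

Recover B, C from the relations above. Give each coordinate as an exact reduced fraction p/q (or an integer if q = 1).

1. B_x = -3  [F, D, B are collinear ∩ EB ⟂ FD]
2. B_y = -5  [F, D, B are collinear ∩ EB ⟂ FD]
   → B = (-3, -5)
3. C_x = 0  [C is the reflection of D across F]
4. C_y = -2  [C is the reflection of D across F]
   → C = (0, -2)

B = (-3, -5)
C = (0, -2)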